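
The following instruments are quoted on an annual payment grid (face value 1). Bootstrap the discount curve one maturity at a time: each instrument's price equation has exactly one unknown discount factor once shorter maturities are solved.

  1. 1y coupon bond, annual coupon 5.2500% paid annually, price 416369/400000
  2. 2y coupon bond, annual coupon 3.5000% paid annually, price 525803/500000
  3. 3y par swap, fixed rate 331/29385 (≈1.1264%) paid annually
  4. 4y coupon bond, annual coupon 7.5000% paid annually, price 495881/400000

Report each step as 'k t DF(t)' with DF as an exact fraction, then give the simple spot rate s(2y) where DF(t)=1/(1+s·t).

step 1 [1y] bond c/1=21/400: DF=(416369/400000 − 21/400·(0))/(1+21/400) = 989/1000 ≈ 0.989000
step 2 [2y] bond c/1=7/200: DF=(525803/500000 − 7/200·(0.989000))/(1+7/200) = 4913/5000 ≈ 0.982600
step 3 [3y] swap r/1=331/29385: DF=(1 − 331/29385·(0.989000+0.982600))/(1+331/29385) = 9669/10000 ≈ 0.966900
step 4 [4y] bond c/1=3/40: DF=(495881/400000 − 3/40·(0.989000+0.982600+0.966900))/(1+3/40) = 4741/5000 ≈ 0.948200

1 1 989/1000
2 2 4913/5000
3 3 9669/10000
4 4 4741/5000
s(2y) = (1/(4913/5000) − 1)/(2) = 87/9826 ≈ 0.8854%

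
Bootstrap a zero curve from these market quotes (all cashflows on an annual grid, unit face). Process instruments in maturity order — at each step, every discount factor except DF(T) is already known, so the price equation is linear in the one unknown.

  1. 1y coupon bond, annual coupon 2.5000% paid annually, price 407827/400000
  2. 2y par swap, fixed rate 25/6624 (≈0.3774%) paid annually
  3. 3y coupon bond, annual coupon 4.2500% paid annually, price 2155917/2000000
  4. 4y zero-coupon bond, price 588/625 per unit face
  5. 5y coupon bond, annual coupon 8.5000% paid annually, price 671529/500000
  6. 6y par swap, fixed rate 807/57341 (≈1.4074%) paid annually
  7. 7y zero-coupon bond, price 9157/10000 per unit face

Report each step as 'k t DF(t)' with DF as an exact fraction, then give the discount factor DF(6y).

step 1 [1y] bond c/1=1/40: DF=(407827/400000 − 1/40·(0))/(1+1/40) = 9947/10000 ≈ 0.994700
step 2 [2y] swap r/1=25/6624: DF=(1 − 25/6624·(0.994700))/(1+25/6624) = 397/400 ≈ 0.992500
step 3 [3y] bond c/1=17/400: DF=(2155917/2000000 − 17/400·(0.994700+0.992500))/(1+17/400) = 953/1000 ≈ 0.953000
step 4 [4y] zero: DF = P = 588/625 ≈ 0.940800
step 5 [5y] bond c/1=17/200: DF=(671529/500000 − 17/200·(0.994700+0.992500+0.953000+0.940800))/(1+17/200) = 4669/5000 ≈ 0.933800
step 6 [6y] swap r/1=807/57341: DF=(1 − 807/57341·(0.994700+0.992500+0.953000+0.940800+0.933800))/(1+807/57341) = 9193/10000 ≈ 0.919300
step 7 [7y] zero: DF = P = 9157/10000 ≈ 0.915700

1 1 9947/10000
2 2 397/400
3 3 953/1000
4 4 588/625
5 5 4669/5000
6 6 9193/10000
7 7 9157/10000
DF(6y) = 9193/10000 ≈ 0.919300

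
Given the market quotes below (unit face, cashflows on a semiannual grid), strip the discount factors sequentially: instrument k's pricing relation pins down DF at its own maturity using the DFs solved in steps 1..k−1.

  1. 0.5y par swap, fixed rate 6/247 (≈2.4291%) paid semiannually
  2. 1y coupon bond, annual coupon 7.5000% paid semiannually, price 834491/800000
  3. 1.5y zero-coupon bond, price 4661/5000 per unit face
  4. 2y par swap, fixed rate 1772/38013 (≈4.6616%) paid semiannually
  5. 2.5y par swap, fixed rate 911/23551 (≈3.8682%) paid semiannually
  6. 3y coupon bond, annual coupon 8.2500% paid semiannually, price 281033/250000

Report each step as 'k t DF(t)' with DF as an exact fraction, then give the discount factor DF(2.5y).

1 1/2 247/250
2 1 9697/10000
3 3/2 4661/5000
4 2 4557/5000
5 5/2 9089/10000
6 3 893/1000
DF(2.5y) = 9089/10000 ≈ 0.908900

step 1 [0.5y] swap r/2=3/247: DF=(1 − 3/247·(0))/(1+3/247) = 247/250 ≈ 0.988000
step 2 [1y] bond c/2=3/80: DF=(834491/800000 − 3/80·(0.988000))/(1+3/80) = 9697/10000 ≈ 0.969700
step 3 [1.5y] zero: DF = P = 4661/5000 ≈ 0.932200
step 4 [2y] swap r/2=886/38013: DF=(1 − 886/38013·(0.988000+0.969700+0.932200))/(1+886/38013) = 4557/5000 ≈ 0.911400
step 5 [2.5y] swap r/2=911/47102: DF=(1 − 911/47102·(0.988000+0.969700+0.932200+0.911400))/(1+911/47102) = 9089/10000 ≈ 0.908900
step 6 [3y] bond c/2=33/800: DF=(281033/250000 − 33/800·(0.988000+0.969700+0.932200+0.911400+0.908900))/(1+33/800) = 893/1000 ≈ 0.893000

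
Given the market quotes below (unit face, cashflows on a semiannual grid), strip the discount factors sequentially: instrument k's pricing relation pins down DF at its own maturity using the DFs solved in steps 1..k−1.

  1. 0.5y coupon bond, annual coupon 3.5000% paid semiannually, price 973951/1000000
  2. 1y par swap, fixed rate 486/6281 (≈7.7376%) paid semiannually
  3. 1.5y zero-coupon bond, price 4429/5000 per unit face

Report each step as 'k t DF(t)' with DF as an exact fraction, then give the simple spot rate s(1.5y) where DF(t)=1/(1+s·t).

1 1/2 2393/2500
2 1 9271/10000
3 3/2 4429/5000
s(1.5y) = (1/(4429/5000) − 1)/(3/2) = 1142/13287 ≈ 8.5949%

step 1 [0.5y] bond c/2=7/400: DF=(973951/1000000 − 7/400·(0))/(1+7/400) = 2393/2500 ≈ 0.957200
step 2 [1y] swap r/2=243/6281: DF=(1 − 243/6281·(0.957200))/(1+243/6281) = 9271/10000 ≈ 0.927100
step 3 [1.5y] zero: DF = P = 4429/5000 ≈ 0.885800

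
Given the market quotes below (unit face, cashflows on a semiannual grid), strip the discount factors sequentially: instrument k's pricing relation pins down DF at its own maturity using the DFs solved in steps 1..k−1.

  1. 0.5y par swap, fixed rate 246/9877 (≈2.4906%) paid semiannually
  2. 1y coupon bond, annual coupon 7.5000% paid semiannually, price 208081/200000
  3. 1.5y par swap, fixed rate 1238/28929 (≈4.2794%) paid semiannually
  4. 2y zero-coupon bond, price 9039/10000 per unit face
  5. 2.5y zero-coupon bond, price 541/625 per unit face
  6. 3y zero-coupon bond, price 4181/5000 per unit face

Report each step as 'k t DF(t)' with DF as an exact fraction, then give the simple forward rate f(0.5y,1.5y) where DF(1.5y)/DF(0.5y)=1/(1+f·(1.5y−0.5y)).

step 1 [0.5y] swap r/2=123/9877: DF=(1 − 123/9877·(0))/(1+123/9877) = 9877/10000 ≈ 0.987700
step 2 [1y] bond c/2=3/80: DF=(208081/200000 − 3/80·(0.987700))/(1+3/80) = 9671/10000 ≈ 0.967100
step 3 [1.5y] swap r/2=619/28929: DF=(1 − 619/28929·(0.987700+0.967100))/(1+619/28929) = 9381/10000 ≈ 0.938100
step 4 [2y] zero: DF = P = 9039/10000 ≈ 0.903900
step 5 [2.5y] zero: DF = P = 541/625 ≈ 0.865600
step 6 [3y] zero: DF = P = 4181/5000 ≈ 0.836200

1 1/2 9877/10000
2 1 9671/10000
3 3/2 9381/10000
4 2 9039/10000
5 5/2 541/625
6 3 4181/5000
f(0.5y,1.5y) = ((9877/10000)/(9381/10000) − 1)/(1) = 496/9381 ≈ 5.2873%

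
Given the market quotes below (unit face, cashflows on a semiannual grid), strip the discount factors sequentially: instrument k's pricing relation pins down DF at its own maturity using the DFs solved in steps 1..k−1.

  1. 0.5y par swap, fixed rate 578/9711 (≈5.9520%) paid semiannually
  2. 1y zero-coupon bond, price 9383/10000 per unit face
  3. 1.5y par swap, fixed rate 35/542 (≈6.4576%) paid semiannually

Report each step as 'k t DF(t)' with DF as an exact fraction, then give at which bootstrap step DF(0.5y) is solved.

1 1/2 9711/10000
2 1 9383/10000
3 3/2 909/1000
DF(0.5y) is solved at step 1

step 1 [0.5y] swap r/2=289/9711: DF=(1 − 289/9711·(0))/(1+289/9711) = 9711/10000 ≈ 0.971100
step 2 [1y] zero: DF = P = 9383/10000 ≈ 0.938300
step 3 [1.5y] swap r/2=35/1084: DF=(1 − 35/1084·(0.971100+0.938300))/(1+35/1084) = 909/1000 ≈ 0.909000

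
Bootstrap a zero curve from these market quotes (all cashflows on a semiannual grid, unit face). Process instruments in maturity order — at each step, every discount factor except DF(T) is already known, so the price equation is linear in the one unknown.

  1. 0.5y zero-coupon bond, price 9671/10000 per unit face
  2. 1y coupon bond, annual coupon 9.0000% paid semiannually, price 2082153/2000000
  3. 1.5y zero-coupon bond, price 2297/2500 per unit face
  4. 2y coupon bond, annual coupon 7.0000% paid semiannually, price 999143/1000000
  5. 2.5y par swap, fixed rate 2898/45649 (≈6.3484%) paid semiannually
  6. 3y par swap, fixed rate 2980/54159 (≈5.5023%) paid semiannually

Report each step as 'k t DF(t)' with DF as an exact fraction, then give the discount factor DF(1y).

step 1 [0.5y] zero: DF = P = 9671/10000 ≈ 0.967100
step 2 [1y] bond c/2=9/200: DF=(2082153/2000000 − 9/200·(0.967100))/(1+9/200) = 4773/5000 ≈ 0.954600
step 3 [1.5y] zero: DF = P = 2297/2500 ≈ 0.918800
step 4 [2y] bond c/2=7/200: DF=(999143/1000000 − 7/200·(0.967100+0.954600+0.918800))/(1+7/200) = 8693/10000 ≈ 0.869300
step 5 [2.5y] swap r/2=1449/45649: DF=(1 − 1449/45649·(0.967100+0.954600+0.918800+0.869300))/(1+1449/45649) = 8551/10000 ≈ 0.855100
step 6 [3y] swap r/2=1490/54159: DF=(1 − 1490/54159·(0.967100+0.954600+0.918800+0.869300+0.855100))/(1+1490/54159) = 851/1000 ≈ 0.851000

1 1/2 9671/10000
2 1 4773/5000
3 3/2 2297/2500
4 2 8693/10000
5 5/2 8551/10000
6 3 851/1000
DF(1y) = 4773/5000 ≈ 0.954600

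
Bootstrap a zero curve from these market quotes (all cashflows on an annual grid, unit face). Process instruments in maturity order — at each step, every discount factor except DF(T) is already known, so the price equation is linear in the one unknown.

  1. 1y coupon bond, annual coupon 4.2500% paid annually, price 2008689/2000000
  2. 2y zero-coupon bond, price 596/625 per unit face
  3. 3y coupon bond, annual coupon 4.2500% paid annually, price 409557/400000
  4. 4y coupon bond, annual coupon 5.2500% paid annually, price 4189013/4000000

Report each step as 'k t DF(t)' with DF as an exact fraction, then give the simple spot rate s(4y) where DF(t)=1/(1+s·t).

1 1 4817/5000
2 2 596/625
3 3 113/125
4 4 8543/10000
s(4y) = (1/(8543/10000) − 1)/(4) = 1457/34172 ≈ 4.2637%

step 1 [1y] bond c/1=17/400: DF=(2008689/2000000 − 17/400·(0))/(1+17/400) = 4817/5000 ≈ 0.963400
step 2 [2y] zero: DF = P = 596/625 ≈ 0.953600
step 3 [3y] bond c/1=17/400: DF=(409557/400000 − 17/400·(0.963400+0.953600))/(1+17/400) = 113/125 ≈ 0.904000
step 4 [4y] bond c/1=21/400: DF=(4189013/4000000 − 21/400·(0.963400+0.953600+0.904000))/(1+21/400) = 8543/10000 ≈ 0.854300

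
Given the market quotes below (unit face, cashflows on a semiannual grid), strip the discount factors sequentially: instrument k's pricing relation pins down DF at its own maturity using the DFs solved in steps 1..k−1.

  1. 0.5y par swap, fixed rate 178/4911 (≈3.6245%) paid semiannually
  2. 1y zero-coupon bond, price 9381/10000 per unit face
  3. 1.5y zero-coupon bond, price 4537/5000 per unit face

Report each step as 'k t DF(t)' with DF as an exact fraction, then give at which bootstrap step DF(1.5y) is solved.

1 1/2 4911/5000
2 1 9381/10000
3 3/2 4537/5000
DF(1.5y) is solved at step 3

step 1 [0.5y] swap r/2=89/4911: DF=(1 − 89/4911·(0))/(1+89/4911) = 4911/5000 ≈ 0.982200
step 2 [1y] zero: DF = P = 9381/10000 ≈ 0.938100
step 3 [1.5y] zero: DF = P = 4537/5000 ≈ 0.907400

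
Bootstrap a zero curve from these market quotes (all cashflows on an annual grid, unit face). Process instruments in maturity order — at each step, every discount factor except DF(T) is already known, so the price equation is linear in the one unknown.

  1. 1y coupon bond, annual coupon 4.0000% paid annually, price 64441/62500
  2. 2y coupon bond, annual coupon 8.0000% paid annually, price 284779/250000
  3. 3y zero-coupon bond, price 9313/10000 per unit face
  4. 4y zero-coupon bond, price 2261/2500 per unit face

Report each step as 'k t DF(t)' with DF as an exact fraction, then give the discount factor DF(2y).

1 1 4957/5000
2 2 9813/10000
3 3 9313/10000
4 4 2261/2500
DF(2y) = 9813/10000 ≈ 0.981300

step 1 [1y] bond c/1=1/25: DF=(64441/62500 − 1/25·(0))/(1+1/25) = 4957/5000 ≈ 0.991400
step 2 [2y] bond c/1=2/25: DF=(284779/250000 − 2/25·(0.991400))/(1+2/25) = 9813/10000 ≈ 0.981300
step 3 [3y] zero: DF = P = 9313/10000 ≈ 0.931300
step 4 [4y] zero: DF = P = 2261/2500 ≈ 0.904400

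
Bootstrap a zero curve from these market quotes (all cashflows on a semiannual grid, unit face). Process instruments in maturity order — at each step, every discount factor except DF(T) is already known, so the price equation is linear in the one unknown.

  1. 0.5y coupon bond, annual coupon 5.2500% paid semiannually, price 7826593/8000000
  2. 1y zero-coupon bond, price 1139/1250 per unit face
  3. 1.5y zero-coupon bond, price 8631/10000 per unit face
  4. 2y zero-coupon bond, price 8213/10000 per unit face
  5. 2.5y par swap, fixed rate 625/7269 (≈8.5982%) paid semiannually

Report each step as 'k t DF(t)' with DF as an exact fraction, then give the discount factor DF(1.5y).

step 1 [0.5y] bond c/2=21/800: DF=(7826593/8000000 − 21/800·(0))/(1+21/800) = 9533/10000 ≈ 0.953300
step 2 [1y] zero: DF = P = 1139/1250 ≈ 0.911200
step 3 [1.5y] zero: DF = P = 8631/10000 ≈ 0.863100
step 4 [2y] zero: DF = P = 8213/10000 ≈ 0.821300
step 5 [2.5y] swap r/2=625/14538: DF=(1 − 625/14538·(0.953300+0.911200+0.863100+0.821300))/(1+625/14538) = 13/16 ≈ 0.812500

1 1/2 9533/10000
2 1 1139/1250
3 3/2 8631/10000
4 2 8213/10000
5 5/2 13/16
DF(1.5y) = 8631/10000 ≈ 0.863100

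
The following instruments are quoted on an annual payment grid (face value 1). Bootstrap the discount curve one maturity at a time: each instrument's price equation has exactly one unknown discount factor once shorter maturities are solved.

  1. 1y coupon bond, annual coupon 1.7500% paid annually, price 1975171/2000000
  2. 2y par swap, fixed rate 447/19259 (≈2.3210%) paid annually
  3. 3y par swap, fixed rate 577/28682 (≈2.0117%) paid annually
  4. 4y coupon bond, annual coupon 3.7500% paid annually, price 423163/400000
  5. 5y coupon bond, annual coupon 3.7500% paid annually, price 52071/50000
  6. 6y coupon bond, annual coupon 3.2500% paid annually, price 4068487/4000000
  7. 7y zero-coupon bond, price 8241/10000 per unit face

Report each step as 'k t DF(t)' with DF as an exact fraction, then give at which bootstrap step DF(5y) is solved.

step 1 [1y] bond c/1=7/400: DF=(1975171/2000000 − 7/400·(0))/(1+7/400) = 4853/5000 ≈ 0.970600
step 2 [2y] swap r/1=447/19259: DF=(1 − 447/19259·(0.970600))/(1+447/19259) = 9553/10000 ≈ 0.955300
step 3 [3y] swap r/1=577/28682: DF=(1 − 577/28682·(0.970600+0.955300))/(1+577/28682) = 9423/10000 ≈ 0.942300
step 4 [4y] bond c/1=3/80: DF=(423163/400000 − 3/80·(0.970600+0.955300+0.942300))/(1+3/80) = 229/250 ≈ 0.916000
step 5 [5y] bond c/1=3/80: DF=(52071/50000 − 3/80·(0.970600+0.955300+0.942300+0.916000))/(1+3/80) = 867/1000 ≈ 0.867000
step 6 [6y] bond c/1=13/400: DF=(4068487/4000000 − 13/400·(0.970600+0.955300+0.942300+0.916000+0.867000))/(1+13/400) = 8387/10000 ≈ 0.838700
step 7 [7y] zero: DF = P = 8241/10000 ≈ 0.824100

1 1 4853/5000
2 2 9553/10000
3 3 9423/10000
4 4 229/250
5 5 867/1000
6 6 8387/10000
7 7 8241/10000
DF(5y) is solved at step 5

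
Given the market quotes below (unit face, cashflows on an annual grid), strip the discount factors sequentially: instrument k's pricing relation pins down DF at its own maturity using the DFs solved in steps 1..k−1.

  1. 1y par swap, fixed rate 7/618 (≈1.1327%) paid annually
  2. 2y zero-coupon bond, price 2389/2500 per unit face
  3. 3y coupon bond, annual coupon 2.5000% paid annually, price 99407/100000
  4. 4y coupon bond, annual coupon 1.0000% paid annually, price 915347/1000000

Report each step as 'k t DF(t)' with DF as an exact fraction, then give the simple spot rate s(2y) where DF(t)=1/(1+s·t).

step 1 [1y] swap r/1=7/618: DF=(1 − 7/618·(0))/(1+7/618) = 618/625 ≈ 0.988800
step 2 [2y] zero: DF = P = 2389/2500 ≈ 0.955600
step 3 [3y] bond c/1=1/40: DF=(99407/100000 − 1/40·(0.988800+0.955600))/(1+1/40) = 1153/1250 ≈ 0.922400
step 4 [4y] bond c/1=1/100: DF=(915347/1000000 − 1/100·(0.988800+0.955600+0.922400))/(1+1/100) = 8779/10000 ≈ 0.877900

1 1 618/625
2 2 2389/2500
3 3 1153/1250
4 4 8779/10000
s(2y) = (1/(2389/2500) − 1)/(2) = 111/4778 ≈ 2.3231%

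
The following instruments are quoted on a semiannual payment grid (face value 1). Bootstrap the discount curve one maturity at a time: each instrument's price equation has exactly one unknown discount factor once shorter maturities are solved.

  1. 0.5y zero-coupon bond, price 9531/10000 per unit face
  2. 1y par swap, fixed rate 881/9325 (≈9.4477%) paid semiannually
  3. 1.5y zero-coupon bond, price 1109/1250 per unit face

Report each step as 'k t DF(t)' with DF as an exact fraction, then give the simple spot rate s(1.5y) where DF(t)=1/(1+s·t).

step 1 [0.5y] zero: DF = P = 9531/10000 ≈ 0.953100
step 2 [1y] swap r/2=881/18650: DF=(1 − 881/18650·(0.953100))/(1+881/18650) = 9119/10000 ≈ 0.911900
step 3 [1.5y] zero: DF = P = 1109/1250 ≈ 0.887200

1 1/2 9531/10000
2 1 9119/10000
3 3/2 1109/1250
s(1.5y) = (1/(1109/1250) − 1)/(3/2) = 94/1109 ≈ 8.4761%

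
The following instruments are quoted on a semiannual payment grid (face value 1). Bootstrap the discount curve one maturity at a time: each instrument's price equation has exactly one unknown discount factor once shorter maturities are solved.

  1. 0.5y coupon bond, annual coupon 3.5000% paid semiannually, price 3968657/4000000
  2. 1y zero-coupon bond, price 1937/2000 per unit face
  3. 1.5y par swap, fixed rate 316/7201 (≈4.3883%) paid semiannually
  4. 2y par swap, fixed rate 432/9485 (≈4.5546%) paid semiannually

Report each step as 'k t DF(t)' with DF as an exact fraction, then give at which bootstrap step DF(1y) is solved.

step 1 [0.5y] bond c/2=7/400: DF=(3968657/4000000 − 7/400·(0))/(1+7/400) = 9751/10000 ≈ 0.975100
step 2 [1y] zero: DF = P = 1937/2000 ≈ 0.968500
step 3 [1.5y] swap r/2=158/7201: DF=(1 − 158/7201·(0.975100+0.968500))/(1+158/7201) = 1171/1250 ≈ 0.936800
step 4 [2y] swap r/2=216/9485: DF=(1 − 216/9485·(0.975100+0.968500+0.936800))/(1+216/9485) = 571/625 ≈ 0.913600

1 1/2 9751/10000
2 1 1937/2000
3 3/2 1171/1250
4 2 571/625
DF(1y) is solved at step 2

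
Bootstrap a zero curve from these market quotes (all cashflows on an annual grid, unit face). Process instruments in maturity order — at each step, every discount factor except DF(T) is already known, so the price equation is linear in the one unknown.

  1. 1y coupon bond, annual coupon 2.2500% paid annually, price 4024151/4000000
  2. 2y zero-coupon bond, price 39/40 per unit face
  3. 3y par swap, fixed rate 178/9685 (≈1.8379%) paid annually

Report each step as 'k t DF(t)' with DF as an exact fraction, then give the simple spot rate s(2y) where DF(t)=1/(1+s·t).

1 1 9839/10000
2 2 39/40
3 3 4733/5000
s(2y) = (1/(39/40) − 1)/(2) = 1/78 ≈ 1.2821%

step 1 [1y] bond c/1=9/400: DF=(4024151/4000000 − 9/400·(0))/(1+9/400) = 9839/10000 ≈ 0.983900
step 2 [2y] zero: DF = P = 39/40 ≈ 0.975000
step 3 [3y] swap r/1=178/9685: DF=(1 − 178/9685·(0.983900+0.975000))/(1+178/9685) = 4733/5000 ≈ 0.946600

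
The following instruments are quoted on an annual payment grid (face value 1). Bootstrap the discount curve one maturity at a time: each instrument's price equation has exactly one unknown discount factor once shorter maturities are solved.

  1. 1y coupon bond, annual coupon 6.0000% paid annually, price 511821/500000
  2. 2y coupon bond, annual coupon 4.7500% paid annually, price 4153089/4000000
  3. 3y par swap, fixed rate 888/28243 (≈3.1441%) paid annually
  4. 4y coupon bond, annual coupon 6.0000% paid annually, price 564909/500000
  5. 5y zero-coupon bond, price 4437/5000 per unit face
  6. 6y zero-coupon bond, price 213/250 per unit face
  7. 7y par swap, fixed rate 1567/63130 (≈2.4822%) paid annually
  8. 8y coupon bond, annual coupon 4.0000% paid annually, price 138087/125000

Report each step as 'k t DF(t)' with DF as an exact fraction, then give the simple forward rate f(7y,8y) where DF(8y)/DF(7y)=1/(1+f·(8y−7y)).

step 1 [1y] bond c/1=3/50: DF=(511821/500000 − 3/50·(0))/(1+3/50) = 9657/10000 ≈ 0.965700
step 2 [2y] bond c/1=19/400: DF=(4153089/4000000 − 19/400·(0.965700))/(1+19/400) = 4737/5000 ≈ 0.947400
step 3 [3y] swap r/1=888/28243: DF=(1 − 888/28243·(0.965700+0.947400))/(1+888/28243) = 1139/1250 ≈ 0.911200
step 4 [4y] bond c/1=3/50: DF=(564909/500000 − 3/50·(0.965700+0.947400+0.911200))/(1+3/50) = 453/500 ≈ 0.906000
step 5 [5y] zero: DF = P = 4437/5000 ≈ 0.887400
step 6 [6y] zero: DF = P = 213/250 ≈ 0.852000
step 7 [7y] swap r/1=1567/63130: DF=(1 − 1567/63130·(0.965700+0.947400+0.911200+0.906000+0.887400+0.852000))/(1+1567/63130) = 8433/10000 ≈ 0.843300
step 8 [8y] bond c/1=1/25: DF=(138087/125000 − 1/25·(0.965700+0.947400+0.911200+0.906000+0.887400+0.852000+0.843300))/(1+1/25) = 4097/5000 ≈ 0.819400

1 1 9657/10000
2 2 4737/5000
3 3 1139/1250
4 4 453/500
5 5 4437/5000
6 6 213/250
7 7 8433/10000
8 8 4097/5000
f(7y,8y) = ((8433/10000)/(4097/5000) − 1)/(1) = 239/8194 ≈ 2.9168%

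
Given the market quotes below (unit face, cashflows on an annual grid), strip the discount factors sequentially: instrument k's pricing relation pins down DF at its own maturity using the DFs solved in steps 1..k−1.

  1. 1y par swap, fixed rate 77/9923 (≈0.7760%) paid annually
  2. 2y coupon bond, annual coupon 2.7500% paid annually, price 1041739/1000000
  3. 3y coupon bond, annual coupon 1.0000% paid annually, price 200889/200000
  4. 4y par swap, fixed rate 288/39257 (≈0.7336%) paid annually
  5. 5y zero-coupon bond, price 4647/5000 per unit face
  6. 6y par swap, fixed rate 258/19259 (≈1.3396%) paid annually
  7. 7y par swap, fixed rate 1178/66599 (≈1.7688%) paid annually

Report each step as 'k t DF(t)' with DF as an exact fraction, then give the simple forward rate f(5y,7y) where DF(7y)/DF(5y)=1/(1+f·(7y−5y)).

1 1 9923/10000
2 2 9873/10000
3 3 9749/10000
4 4 607/625
5 5 4647/5000
6 6 4613/5000
7 7 4411/5000
f(5y,7y) = ((4647/5000)/(4411/5000) − 1)/(2) = 118/4411 ≈ 2.6751%

step 1 [1y] swap r/1=77/9923: DF=(1 − 77/9923·(0))/(1+77/9923) = 9923/10000 ≈ 0.992300
step 2 [2y] bond c/1=11/400: DF=(1041739/1000000 − 11/400·(0.992300))/(1+11/400) = 9873/10000 ≈ 0.987300
step 3 [3y] bond c/1=1/100: DF=(200889/200000 − 1/100·(0.992300+0.987300))/(1+1/100) = 9749/10000 ≈ 0.974900
step 4 [4y] swap r/1=288/39257: DF=(1 − 288/39257·(0.992300+0.987300+0.974900))/(1+288/39257) = 607/625 ≈ 0.971200
step 5 [5y] zero: DF = P = 4647/5000 ≈ 0.929400
step 6 [6y] swap r/1=258/19259: DF=(1 − 258/19259·(0.992300+0.987300+0.974900+0.971200+0.929400))/(1+258/19259) = 4613/5000 ≈ 0.922600
step 7 [7y] swap r/1=1178/66599: DF=(1 − 1178/66599·(0.992300+0.987300+0.974900+0.971200+0.929400+0.922600))/(1+1178/66599) = 4411/5000 ≈ 0.882200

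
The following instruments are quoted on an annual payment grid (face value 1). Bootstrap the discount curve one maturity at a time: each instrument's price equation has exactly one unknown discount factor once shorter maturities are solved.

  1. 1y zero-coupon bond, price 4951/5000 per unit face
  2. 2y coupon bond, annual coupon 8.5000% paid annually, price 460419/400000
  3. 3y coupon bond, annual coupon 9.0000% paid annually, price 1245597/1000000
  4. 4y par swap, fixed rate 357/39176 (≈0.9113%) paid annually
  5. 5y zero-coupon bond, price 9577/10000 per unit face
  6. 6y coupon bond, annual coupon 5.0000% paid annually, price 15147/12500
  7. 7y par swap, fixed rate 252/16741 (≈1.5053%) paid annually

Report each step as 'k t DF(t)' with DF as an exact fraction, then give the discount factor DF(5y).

1 1 4951/5000
2 2 9833/10000
3 3 4899/5000
4 4 9643/10000
5 5 9577/10000
6 6 9219/10000
7 7 562/625
DF(5y) = 9577/10000 ≈ 0.957700

step 1 [1y] zero: DF = P = 4951/5000 ≈ 0.990200
step 2 [2y] bond c/1=17/200: DF=(460419/400000 − 17/200·(0.990200))/(1+17/200) = 9833/10000 ≈ 0.983300
step 3 [3y] bond c/1=9/100: DF=(1245597/1000000 − 9/100·(0.990200+0.983300))/(1+9/100) = 4899/5000 ≈ 0.979800
step 4 [4y] swap r/1=357/39176: DF=(1 − 357/39176·(0.990200+0.983300+0.979800))/(1+357/39176) = 9643/10000 ≈ 0.964300
step 5 [5y] zero: DF = P = 9577/10000 ≈ 0.957700
step 6 [6y] bond c/1=1/20: DF=(15147/12500 − 1/20·(0.990200+0.983300+0.979800+0.964300+0.957700))/(1+1/20) = 9219/10000 ≈ 0.921900
step 7 [7y] swap r/1=252/16741: DF=(1 − 252/16741·(0.990200+0.983300+0.979800+0.964300+0.957700+0.921900))/(1+252/16741) = 562/625 ≈ 0.899200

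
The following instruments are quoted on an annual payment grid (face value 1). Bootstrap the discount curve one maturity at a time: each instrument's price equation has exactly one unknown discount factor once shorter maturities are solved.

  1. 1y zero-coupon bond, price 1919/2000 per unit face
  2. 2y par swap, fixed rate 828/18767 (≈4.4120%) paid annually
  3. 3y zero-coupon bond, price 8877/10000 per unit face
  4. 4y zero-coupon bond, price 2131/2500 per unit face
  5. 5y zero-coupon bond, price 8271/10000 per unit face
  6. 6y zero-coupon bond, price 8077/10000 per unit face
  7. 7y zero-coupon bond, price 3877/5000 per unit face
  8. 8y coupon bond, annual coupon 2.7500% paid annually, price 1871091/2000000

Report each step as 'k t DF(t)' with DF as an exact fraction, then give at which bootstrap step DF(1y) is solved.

step 1 [1y] zero: DF = P = 1919/2000 ≈ 0.959500
step 2 [2y] swap r/1=828/18767: DF=(1 − 828/18767·(0.959500))/(1+828/18767) = 2293/2500 ≈ 0.917200
step 3 [3y] zero: DF = P = 8877/10000 ≈ 0.887700
step 4 [4y] zero: DF = P = 2131/2500 ≈ 0.852400
step 5 [5y] zero: DF = P = 8271/10000 ≈ 0.827100
step 6 [6y] zero: DF = P = 8077/10000 ≈ 0.807700
step 7 [7y] zero: DF = P = 3877/5000 ≈ 0.775400
step 8 [8y] bond c/1=11/400: DF=(1871091/2000000 − 11/400·(0.959500+0.917200+0.887700+0.852400+0.827100+0.807700+0.775400))/(1+11/400) = 1873/2500 ≈ 0.749200

1 1 1919/2000
2 2 2293/2500
3 3 8877/10000
4 4 2131/2500
5 5 8271/10000
6 6 8077/10000
7 7 3877/5000
8 8 1873/2500
DF(1y) is solved at step 1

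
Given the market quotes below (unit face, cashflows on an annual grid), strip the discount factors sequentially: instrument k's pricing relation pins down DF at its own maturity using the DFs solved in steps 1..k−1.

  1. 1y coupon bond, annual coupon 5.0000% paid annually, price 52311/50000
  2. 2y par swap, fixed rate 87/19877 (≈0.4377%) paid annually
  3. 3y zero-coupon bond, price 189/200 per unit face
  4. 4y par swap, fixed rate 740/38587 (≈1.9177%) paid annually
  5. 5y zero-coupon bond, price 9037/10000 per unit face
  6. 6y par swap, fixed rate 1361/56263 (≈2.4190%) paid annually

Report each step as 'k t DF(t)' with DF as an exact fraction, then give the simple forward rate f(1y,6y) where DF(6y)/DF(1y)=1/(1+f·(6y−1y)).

step 1 [1y] bond c/1=1/20: DF=(52311/50000 − 1/20·(0))/(1+1/20) = 2491/2500 ≈ 0.996400
step 2 [2y] swap r/1=87/19877: DF=(1 − 87/19877·(0.996400))/(1+87/19877) = 9913/10000 ≈ 0.991300
step 3 [3y] zero: DF = P = 189/200 ≈ 0.945000
step 4 [4y] swap r/1=740/38587: DF=(1 − 740/38587·(0.996400+0.991300+0.945000))/(1+740/38587) = 463/500 ≈ 0.926000
step 5 [5y] zero: DF = P = 9037/10000 ≈ 0.903700
step 6 [6y] swap r/1=1361/56263: DF=(1 − 1361/56263·(0.996400+0.991300+0.945000+0.926000+0.903700))/(1+1361/56263) = 8639/10000 ≈ 0.863900

1 1 2491/2500
2 2 9913/10000
3 3 189/200
4 4 463/500
5 5 9037/10000
6 6 8639/10000
f(1y,6y) = ((2491/2500)/(8639/10000) − 1)/(5) = 5/163 ≈ 3.0675%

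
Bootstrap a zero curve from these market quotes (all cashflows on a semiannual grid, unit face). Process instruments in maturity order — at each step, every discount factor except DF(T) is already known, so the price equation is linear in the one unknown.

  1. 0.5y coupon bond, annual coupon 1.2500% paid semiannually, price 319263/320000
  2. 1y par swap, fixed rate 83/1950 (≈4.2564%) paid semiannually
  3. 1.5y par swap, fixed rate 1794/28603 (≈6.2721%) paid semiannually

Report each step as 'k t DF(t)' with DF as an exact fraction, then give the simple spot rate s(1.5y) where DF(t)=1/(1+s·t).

step 1 [0.5y] bond c/2=1/160: DF=(319263/320000 − 1/160·(0))/(1+1/160) = 1983/2000 ≈ 0.991500
step 2 [1y] swap r/2=83/3900: DF=(1 − 83/3900·(0.991500))/(1+83/3900) = 1917/2000 ≈ 0.958500
step 3 [1.5y] swap r/2=897/28603: DF=(1 − 897/28603·(0.991500+0.958500))/(1+897/28603) = 9103/10000 ≈ 0.910300

1 1/2 1983/2000
2 1 1917/2000
3 3/2 9103/10000
s(1.5y) = (1/(9103/10000) − 1)/(3/2) = 598/9103 ≈ 6.5693%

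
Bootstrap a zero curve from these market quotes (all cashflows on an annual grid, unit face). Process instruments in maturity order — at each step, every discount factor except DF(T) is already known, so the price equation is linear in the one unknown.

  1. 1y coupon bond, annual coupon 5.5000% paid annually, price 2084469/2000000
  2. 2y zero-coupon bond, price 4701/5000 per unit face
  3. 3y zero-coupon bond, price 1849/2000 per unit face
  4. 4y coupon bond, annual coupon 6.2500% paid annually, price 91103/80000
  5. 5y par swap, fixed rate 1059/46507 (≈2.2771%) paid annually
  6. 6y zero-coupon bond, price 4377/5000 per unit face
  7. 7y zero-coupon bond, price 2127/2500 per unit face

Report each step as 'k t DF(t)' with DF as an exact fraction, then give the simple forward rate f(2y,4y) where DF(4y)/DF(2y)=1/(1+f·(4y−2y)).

1 1 9879/10000
2 2 4701/5000
3 3 1849/2000
4 4 113/125
5 5 8941/10000
6 6 4377/5000
7 7 2127/2500
f(2y,4y) = ((4701/5000)/(113/125) − 1)/(2) = 181/9040 ≈ 2.0022%

step 1 [1y] bond c/1=11/200: DF=(2084469/2000000 − 11/200·(0))/(1+11/200) = 9879/10000 ≈ 0.987900
step 2 [2y] zero: DF = P = 4701/5000 ≈ 0.940200
step 3 [3y] zero: DF = P = 1849/2000 ≈ 0.924500
step 4 [4y] bond c/1=1/16: DF=(91103/80000 − 1/16·(0.987900+0.940200+0.924500))/(1+1/16) = 113/125 ≈ 0.904000
step 5 [5y] swap r/1=1059/46507: DF=(1 − 1059/46507·(0.987900+0.940200+0.924500+0.904000))/(1+1059/46507) = 8941/10000 ≈ 0.894100
step 6 [6y] zero: DF = P = 4377/5000 ≈ 0.875400
step 7 [7y] zero: DF = P = 2127/2500 ≈ 0.850800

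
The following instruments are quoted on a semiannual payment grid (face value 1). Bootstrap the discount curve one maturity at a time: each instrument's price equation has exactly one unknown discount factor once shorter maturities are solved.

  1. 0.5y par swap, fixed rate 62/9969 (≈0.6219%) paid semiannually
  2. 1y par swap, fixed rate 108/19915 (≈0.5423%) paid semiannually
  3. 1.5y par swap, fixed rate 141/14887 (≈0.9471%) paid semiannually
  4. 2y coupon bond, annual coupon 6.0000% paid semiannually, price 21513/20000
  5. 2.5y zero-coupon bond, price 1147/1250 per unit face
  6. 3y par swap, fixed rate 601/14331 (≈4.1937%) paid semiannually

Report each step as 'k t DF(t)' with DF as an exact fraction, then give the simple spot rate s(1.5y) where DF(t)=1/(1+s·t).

step 1 [0.5y] swap r/2=31/9969: DF=(1 − 31/9969·(0))/(1+31/9969) = 9969/10000 ≈ 0.996900
step 2 [1y] swap r/2=54/19915: DF=(1 − 54/19915·(0.996900))/(1+54/19915) = 4973/5000 ≈ 0.994600
step 3 [1.5y] swap r/2=141/29774: DF=(1 − 141/29774·(0.996900+0.994600))/(1+141/29774) = 9859/10000 ≈ 0.985900
step 4 [2y] bond c/2=3/100: DF=(21513/20000 − 3/100·(0.996900+0.994600+0.985900))/(1+3/100) = 1197/1250 ≈ 0.957600
step 5 [2.5y] zero: DF = P = 1147/1250 ≈ 0.917600
step 6 [3y] swap r/2=601/28662: DF=(1 − 601/28662·(0.996900+0.994600+0.985900+0.957600+0.917600))/(1+601/28662) = 4399/5000 ≈ 0.879800

1 1/2 9969/10000
2 1 4973/5000
3 3/2 9859/10000
4 2 1197/1250
5 5/2 1147/1250
6 3 4399/5000
s(1.5y) = (1/(9859/10000) − 1)/(3/2) = 94/9859 ≈ 0.9534%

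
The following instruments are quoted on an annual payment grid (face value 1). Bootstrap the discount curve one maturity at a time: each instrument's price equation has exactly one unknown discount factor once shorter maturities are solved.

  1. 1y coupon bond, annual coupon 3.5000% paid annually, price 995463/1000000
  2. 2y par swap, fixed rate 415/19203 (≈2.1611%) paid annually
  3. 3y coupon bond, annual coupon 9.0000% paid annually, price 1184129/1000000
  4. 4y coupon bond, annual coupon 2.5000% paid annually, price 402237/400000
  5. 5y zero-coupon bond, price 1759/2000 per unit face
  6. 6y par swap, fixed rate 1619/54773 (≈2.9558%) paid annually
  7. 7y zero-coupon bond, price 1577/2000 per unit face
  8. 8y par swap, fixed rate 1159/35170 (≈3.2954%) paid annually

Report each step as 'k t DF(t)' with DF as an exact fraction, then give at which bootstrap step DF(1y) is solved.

step 1 [1y] bond c/1=7/200: DF=(995463/1000000 − 7/200·(0))/(1+7/200) = 4809/5000 ≈ 0.961800
step 2 [2y] swap r/1=415/19203: DF=(1 − 415/19203·(0.961800))/(1+415/19203) = 1917/2000 ≈ 0.958500
step 3 [3y] bond c/1=9/100: DF=(1184129/1000000 − 9/100·(0.961800+0.958500))/(1+9/100) = 4639/5000 ≈ 0.927800
step 4 [4y] bond c/1=1/40: DF=(402237/400000 − 1/40·(0.961800+0.958500+0.927800))/(1+1/40) = 2279/2500 ≈ 0.911600
step 5 [5y] zero: DF = P = 1759/2000 ≈ 0.879500
step 6 [6y] swap r/1=1619/54773: DF=(1 − 1619/54773·(0.961800+0.958500+0.927800+0.911600+0.879500))/(1+1619/54773) = 8381/10000 ≈ 0.838100
step 7 [7y] zero: DF = P = 1577/2000 ≈ 0.788500
step 8 [8y] swap r/1=1159/35170: DF=(1 − 1159/35170·(0.961800+0.958500+0.927800+0.911600+0.879500+0.838100+0.788500))/(1+1159/35170) = 3841/5000 ≈ 0.768200

1 1 4809/5000
2 2 1917/2000
3 3 4639/5000
4 4 2279/2500
5 5 1759/2000
6 6 8381/10000
7 7 1577/2000
8 8 3841/5000
DF(1y) is solved at step 1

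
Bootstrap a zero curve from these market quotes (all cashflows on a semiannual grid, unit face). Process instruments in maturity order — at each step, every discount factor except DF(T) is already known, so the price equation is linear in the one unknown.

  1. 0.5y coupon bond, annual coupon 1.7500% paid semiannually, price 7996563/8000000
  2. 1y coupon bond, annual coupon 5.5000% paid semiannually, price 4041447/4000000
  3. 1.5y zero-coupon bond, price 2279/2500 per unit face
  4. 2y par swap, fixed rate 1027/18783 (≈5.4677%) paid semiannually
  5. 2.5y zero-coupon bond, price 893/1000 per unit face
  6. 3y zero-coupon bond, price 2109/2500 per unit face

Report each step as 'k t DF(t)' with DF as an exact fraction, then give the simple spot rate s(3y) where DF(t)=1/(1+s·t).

step 1 [0.5y] bond c/2=7/800: DF=(7996563/8000000 − 7/800·(0))/(1+7/800) = 9909/10000 ≈ 0.990900
step 2 [1y] bond c/2=11/400: DF=(4041447/4000000 − 11/400·(0.990900))/(1+11/400) = 598/625 ≈ 0.956800
step 3 [1.5y] zero: DF = P = 2279/2500 ≈ 0.911600
step 4 [2y] swap r/2=1027/37566: DF=(1 − 1027/37566·(0.990900+0.956800+0.911600))/(1+1027/37566) = 8973/10000 ≈ 0.897300
step 5 [2.5y] zero: DF = P = 893/1000 ≈ 0.893000
step 6 [3y] zero: DF = P = 2109/2500 ≈ 0.843600

1 1/2 9909/10000
2 1 598/625
3 3/2 2279/2500
4 2 8973/10000
5 5/2 893/1000
6 3 2109/2500
s(3y) = (1/(2109/2500) − 1)/(3) = 391/6327 ≈ 6.1799%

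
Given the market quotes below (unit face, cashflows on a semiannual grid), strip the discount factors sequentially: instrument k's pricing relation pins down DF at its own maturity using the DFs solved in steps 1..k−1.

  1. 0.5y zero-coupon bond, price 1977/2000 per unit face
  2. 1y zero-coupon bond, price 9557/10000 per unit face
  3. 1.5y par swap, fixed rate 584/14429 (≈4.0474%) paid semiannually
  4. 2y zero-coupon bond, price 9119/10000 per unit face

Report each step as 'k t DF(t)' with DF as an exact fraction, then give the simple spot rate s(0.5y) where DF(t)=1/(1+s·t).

1 1/2 1977/2000
2 1 9557/10000
3 3/2 1177/1250
4 2 9119/10000
s(0.5y) = (1/(1977/2000) − 1)/(1/2) = 46/1977 ≈ 2.3268%

step 1 [0.5y] zero: DF = P = 1977/2000 ≈ 0.988500
step 2 [1y] zero: DF = P = 9557/10000 ≈ 0.955700
step 3 [1.5y] swap r/2=292/14429: DF=(1 − 292/14429·(0.988500+0.955700))/(1+292/14429) = 1177/1250 ≈ 0.941600
step 4 [2y] zero: DF = P = 9119/10000 ≈ 0.911900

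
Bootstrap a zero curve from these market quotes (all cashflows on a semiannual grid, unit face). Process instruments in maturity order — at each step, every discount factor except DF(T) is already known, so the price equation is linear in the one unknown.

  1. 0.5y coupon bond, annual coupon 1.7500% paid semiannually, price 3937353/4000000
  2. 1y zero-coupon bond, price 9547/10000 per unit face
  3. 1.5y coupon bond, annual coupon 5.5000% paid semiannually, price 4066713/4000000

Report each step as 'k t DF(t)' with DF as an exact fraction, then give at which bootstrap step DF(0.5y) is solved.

step 1 [0.5y] bond c/2=7/800: DF=(3937353/4000000 − 7/800·(0))/(1+7/800) = 4879/5000 ≈ 0.975800
step 2 [1y] zero: DF = P = 9547/10000 ≈ 0.954700
step 3 [1.5y] bond c/2=11/400: DF=(4066713/4000000 − 11/400·(0.975800+0.954700))/(1+11/400) = 4689/5000 ≈ 0.937800

1 1/2 4879/5000
2 1 9547/10000
3 3/2 4689/5000
DF(0.5y) is solved at step 1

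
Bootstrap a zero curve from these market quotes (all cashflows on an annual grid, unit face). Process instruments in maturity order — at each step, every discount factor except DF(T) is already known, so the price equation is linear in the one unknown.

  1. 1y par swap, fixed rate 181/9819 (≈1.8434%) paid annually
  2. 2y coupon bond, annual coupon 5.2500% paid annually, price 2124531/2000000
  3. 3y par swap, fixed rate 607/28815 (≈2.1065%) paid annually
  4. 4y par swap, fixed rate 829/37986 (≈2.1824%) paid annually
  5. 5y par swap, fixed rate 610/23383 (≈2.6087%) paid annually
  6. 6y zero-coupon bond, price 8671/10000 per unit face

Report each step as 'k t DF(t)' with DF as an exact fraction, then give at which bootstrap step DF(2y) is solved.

step 1 [1y] swap r/1=181/9819: DF=(1 − 181/9819·(0))/(1+181/9819) = 9819/10000 ≈ 0.981900
step 2 [2y] bond c/1=21/400: DF=(2124531/2000000 − 21/400·(0.981900))/(1+21/400) = 9603/10000 ≈ 0.960300
step 3 [3y] swap r/1=607/28815: DF=(1 − 607/28815·(0.981900+0.960300))/(1+607/28815) = 9393/10000 ≈ 0.939300
step 4 [4y] swap r/1=829/37986: DF=(1 − 829/37986·(0.981900+0.960300+0.939300))/(1+829/37986) = 9171/10000 ≈ 0.917100
step 5 [5y] swap r/1=610/23383: DF=(1 − 610/23383·(0.981900+0.960300+0.939300+0.917100))/(1+610/23383) = 439/500 ≈ 0.878000
step 6 [6y] zero: DF = P = 8671/10000 ≈ 0.867100

1 1 9819/10000
2 2 9603/10000
3 3 9393/10000
4 4 9171/10000
5 5 439/500
6 6 8671/10000
DF(2y) is solved at step 2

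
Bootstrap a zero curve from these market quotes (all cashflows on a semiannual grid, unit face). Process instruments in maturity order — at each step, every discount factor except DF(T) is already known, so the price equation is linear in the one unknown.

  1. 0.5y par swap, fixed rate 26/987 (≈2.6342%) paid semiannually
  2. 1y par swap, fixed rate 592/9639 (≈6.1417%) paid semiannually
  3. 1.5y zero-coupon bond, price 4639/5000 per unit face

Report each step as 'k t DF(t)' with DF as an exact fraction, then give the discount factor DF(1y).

step 1 [0.5y] swap r/2=13/987: DF=(1 − 13/987·(0))/(1+13/987) = 987/1000 ≈ 0.987000
step 2 [1y] swap r/2=296/9639: DF=(1 − 296/9639·(0.987000))/(1+296/9639) = 588/625 ≈ 0.940800
step 3 [1.5y] zero: DF = P = 4639/5000 ≈ 0.927800

1 1/2 987/1000
2 1 588/625
3 3/2 4639/5000
DF(1y) = 588/625 ≈ 0.940800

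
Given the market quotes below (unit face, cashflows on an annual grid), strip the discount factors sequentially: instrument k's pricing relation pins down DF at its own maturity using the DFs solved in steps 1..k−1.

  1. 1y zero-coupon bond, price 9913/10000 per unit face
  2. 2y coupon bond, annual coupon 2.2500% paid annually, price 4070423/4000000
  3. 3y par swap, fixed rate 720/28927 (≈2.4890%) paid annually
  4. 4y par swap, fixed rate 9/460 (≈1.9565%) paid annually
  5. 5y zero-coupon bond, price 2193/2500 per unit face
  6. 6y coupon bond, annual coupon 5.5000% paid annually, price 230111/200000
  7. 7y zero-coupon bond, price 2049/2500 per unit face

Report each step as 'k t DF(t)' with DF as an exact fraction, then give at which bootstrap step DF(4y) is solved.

1 1 9913/10000
2 2 4867/5000
3 3 116/125
4 4 9253/10000
5 5 2193/2500
6 6 4229/5000
7 7 2049/2500
DF(4y) is solved at step 4

step 1 [1y] zero: DF = P = 9913/10000 ≈ 0.991300
step 2 [2y] bond c/1=9/400: DF=(4070423/4000000 − 9/400·(0.991300))/(1+9/400) = 4867/5000 ≈ 0.973400
step 3 [3y] swap r/1=720/28927: DF=(1 − 720/28927·(0.991300+0.973400))/(1+720/28927) = 116/125 ≈ 0.928000
step 4 [4y] swap r/1=9/460: DF=(1 − 9/460·(0.991300+0.973400+0.928000))/(1+9/460) = 9253/10000 ≈ 0.925300
step 5 [5y] zero: DF = P = 2193/2500 ≈ 0.877200
step 6 [6y] bond c/1=11/200: DF=(230111/200000 − 11/200·(0.991300+0.973400+0.928000+0.925300+0.877200))/(1+11/200) = 4229/5000 ≈ 0.845800
step 7 [7y] zero: DF = P = 2049/2500 ≈ 0.819600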